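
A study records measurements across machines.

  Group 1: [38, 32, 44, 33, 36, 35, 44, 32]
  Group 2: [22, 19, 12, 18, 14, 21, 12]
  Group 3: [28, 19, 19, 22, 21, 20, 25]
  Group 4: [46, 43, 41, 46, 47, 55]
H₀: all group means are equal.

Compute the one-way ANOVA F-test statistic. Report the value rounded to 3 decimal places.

test statistic = 63.305

Group means [36.75, 16.86, 22.00, 46.33], grand mean 30.143
SSB = Σnᵢ(x̄ᵢ−x̄)² = 3621.738; SSW = ΣΣ(x−x̄ᵢ)² = 457.690
MSB = 3621.738/3 = 1207.2460; MSW = 457.690/24 = 19.0704
F = MSB/MSW = 63.3046
df = (3, 24)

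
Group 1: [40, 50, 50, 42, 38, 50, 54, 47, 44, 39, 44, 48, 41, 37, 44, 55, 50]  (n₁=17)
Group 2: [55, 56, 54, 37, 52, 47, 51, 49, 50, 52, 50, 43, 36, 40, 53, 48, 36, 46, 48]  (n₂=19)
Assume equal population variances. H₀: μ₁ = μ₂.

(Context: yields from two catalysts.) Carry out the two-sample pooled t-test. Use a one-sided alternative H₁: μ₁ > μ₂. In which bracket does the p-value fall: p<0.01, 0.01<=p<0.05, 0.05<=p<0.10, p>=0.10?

x̄₁=45.471, s₁=5.547, n₁=17
x̄₂=47.526, s₂=6.337, n₂=19
s_p² = [16·5.547² + 18·6.337²]/34 = 35.7345
SE = √(s_p²·(1/17+1/19)) = 1.9957
t = (45.471−47.526)/1.9957 = -1.0301
df = 34
p-value (one-sided, H₁ greater) = 0.84488
→ bracket: p>=0.10

p-value bracket: p>=0.10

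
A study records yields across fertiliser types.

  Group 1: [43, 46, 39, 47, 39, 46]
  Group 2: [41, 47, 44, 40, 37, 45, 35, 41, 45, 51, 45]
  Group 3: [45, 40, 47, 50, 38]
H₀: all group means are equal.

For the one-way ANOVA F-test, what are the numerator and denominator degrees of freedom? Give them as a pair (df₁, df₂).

k = 3 groups, N = 22 total
df = (k−1, N−k) = (3−1, 22−3) = (2, 19)

degrees of freedom = [2, 19]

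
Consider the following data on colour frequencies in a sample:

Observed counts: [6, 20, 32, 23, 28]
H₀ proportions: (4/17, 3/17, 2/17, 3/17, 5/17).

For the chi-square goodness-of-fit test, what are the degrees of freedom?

degrees of freedom = 4

df = k − 1 = 5 − 1 = 4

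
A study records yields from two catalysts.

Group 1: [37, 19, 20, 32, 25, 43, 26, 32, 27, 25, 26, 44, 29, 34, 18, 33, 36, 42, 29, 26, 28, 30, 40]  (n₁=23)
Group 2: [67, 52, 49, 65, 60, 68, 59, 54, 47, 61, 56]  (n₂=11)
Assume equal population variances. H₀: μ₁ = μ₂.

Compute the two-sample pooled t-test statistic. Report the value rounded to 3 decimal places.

x̄₁=30.478, s₁=7.385, n₁=23
x̄₂=58.000, s₂=7.085, n₂=11
s_p² = [22·7.385² + 10·7.085²]/32 = 53.1793
SE = √(s_p²·(1/23+1/11)) = 2.6733
t = (30.478−58.000)/2.6733 = -10.2950
df = 32

test statistic = -10.295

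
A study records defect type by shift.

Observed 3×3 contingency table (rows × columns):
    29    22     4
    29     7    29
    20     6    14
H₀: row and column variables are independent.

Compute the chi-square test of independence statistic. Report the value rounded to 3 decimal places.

test statistic = 27.925

Row totals [55, 65, 40], col totals [78, 35, 47], n=160
χ² = (29−26.81)²/26.81 + (22−12.03)²/12.03 + (4−16.16)²/16.16 + (29−31.69)²/31.69 + (7−14.22)²/14.22 + (29−19.09)²/19.09 + (20−19.50)²/19.50 + (6−8.75)²/8.75 + (14−11.75)²/11.75 = 27.9252
df = 4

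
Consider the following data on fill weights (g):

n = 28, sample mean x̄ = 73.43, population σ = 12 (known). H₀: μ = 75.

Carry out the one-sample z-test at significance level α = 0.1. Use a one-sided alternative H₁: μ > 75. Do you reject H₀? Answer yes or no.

SE = σ/√n = 12/√28 = 2.2678
z = (x̄−μ₀)/SE = (73.43−75)/2.2678 = -0.6923
p-value (one-sided, H₁ greater) = 0.75563
At α=0.1: p ≥ α → fail to reject H₀

reject H₀: no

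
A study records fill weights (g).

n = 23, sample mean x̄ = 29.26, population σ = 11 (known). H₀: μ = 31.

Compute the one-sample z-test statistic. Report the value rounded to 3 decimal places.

SE = σ/√n = 11/√23 = 2.2937
z = (x̄−μ₀)/SE = (29.26−31)/2.2937 = -0.7586

test statistic = -0.759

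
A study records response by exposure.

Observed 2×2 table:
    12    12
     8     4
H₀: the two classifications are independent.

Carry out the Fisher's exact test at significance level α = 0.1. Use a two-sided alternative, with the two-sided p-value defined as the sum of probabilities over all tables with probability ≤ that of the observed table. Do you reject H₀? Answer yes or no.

reject H₀: no

Margins: r₁=24, r₂=12, c₁=20, c₂=16, n=36
p_obs = C(24,12)·C(12,8)/C(36,20); sum pmf over tables with pmf ≤ p_obs
p-value (two-sided) = 0.48150
At α=0.1: p ≥ α → fail to reject H₀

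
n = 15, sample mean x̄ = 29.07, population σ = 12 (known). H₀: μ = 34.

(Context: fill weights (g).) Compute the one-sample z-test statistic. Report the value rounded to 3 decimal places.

test statistic = -1.591

SE = σ/√n = 12/√15 = 3.0984
z = (x̄−μ₀)/SE = (29.07−34)/3.0984 = -1.5912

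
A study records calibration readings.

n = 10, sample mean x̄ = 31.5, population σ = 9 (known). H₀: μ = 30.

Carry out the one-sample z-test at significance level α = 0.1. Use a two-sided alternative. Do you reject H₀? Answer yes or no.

SE = σ/√n = 9/√10 = 2.8460
z = (x̄−μ₀)/SE = (31.5−30)/2.8460 = 0.5270
p-value (two-sided) = 0.59816
At α=0.1: p ≥ α → fail to reject H₀

reject H₀: no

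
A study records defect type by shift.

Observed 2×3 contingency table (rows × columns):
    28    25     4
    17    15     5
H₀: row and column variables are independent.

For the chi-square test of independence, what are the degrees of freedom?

degrees of freedom = 2

df = (r−1)(c−1) = (2−1)·(3−1) = 2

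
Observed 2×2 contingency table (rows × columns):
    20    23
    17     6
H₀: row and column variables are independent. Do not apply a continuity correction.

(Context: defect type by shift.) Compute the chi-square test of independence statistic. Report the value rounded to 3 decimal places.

Row totals [43, 23], col totals [37, 29], n=66
χ² = (20−24.11)²/24.11 + (23−18.89)²/18.89 + (17−12.89)²/12.89 + (6−10.11)²/10.11 = 4.5676
df = 1

test statistic = 4.568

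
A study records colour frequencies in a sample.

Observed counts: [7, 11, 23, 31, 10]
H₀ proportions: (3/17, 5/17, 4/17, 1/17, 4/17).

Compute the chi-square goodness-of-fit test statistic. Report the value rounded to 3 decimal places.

n = 82; E_i = n·p_i = [14.47, 24.12, 19.29, 4.82, 19.29]
χ² = (7−14.47)²/14.47 + (11−24.12)²/24.12 + (23−19.29)²/19.29 + (31−4.82)²/4.82 + (10−19.29)²/19.29 = 158.2356
df = 4

test statistic = 158.236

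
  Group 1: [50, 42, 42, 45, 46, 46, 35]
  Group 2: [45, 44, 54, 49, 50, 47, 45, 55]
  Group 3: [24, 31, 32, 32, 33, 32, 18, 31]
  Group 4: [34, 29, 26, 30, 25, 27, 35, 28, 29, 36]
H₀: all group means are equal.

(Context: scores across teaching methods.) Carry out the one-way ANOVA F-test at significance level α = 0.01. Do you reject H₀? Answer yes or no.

reject H₀: yes

Group means [43.71, 48.62, 29.12, 29.90], grand mean 37.182
SSB = Σnᵢ(x̄ᵢ−x̄)² = 2395.831; SSW = ΣΣ(x−x̄ᵢ)² = 585.079
MSB = 2395.831/3 = 798.6102; MSW = 585.079/29 = 20.1751
F = MSB/MSW = 39.5839
df = (3, 29)
p-value (upper-tail) = 0.00000
At α=0.01: p < α → reject H₀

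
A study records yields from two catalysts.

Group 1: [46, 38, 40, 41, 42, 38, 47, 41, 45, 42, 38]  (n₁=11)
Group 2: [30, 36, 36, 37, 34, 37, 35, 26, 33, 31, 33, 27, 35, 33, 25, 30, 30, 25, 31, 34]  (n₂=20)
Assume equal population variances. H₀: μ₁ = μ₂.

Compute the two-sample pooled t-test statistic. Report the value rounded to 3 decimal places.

test statistic = 7.106

x̄₁=41.636, s₁=3.202, n₁=11
x̄₂=31.900, s₂=3.865, n₂=20
s_p² = [10·3.202² + 19·3.865²]/29 = 13.3223
SE = √(s_p²·(1/11+1/20)) = 1.3701
t = (41.636−31.900)/1.3701 = 7.1062
df = 29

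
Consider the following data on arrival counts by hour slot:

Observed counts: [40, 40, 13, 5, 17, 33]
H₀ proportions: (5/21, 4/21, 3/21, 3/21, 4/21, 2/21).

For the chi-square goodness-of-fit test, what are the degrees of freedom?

degrees of freedom = 5

df = k − 1 = 6 − 1 = 5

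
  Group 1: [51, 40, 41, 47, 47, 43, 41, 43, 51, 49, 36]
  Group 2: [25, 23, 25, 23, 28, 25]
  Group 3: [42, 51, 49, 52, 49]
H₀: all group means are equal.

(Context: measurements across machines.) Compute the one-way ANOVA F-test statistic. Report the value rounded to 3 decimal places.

Group means [44.45, 24.83, 48.60], grand mean 40.045
SSB = Σnᵢ(x̄ᵢ−x̄)² = 1968.194; SSW = ΣΣ(x−x̄ᵢ)² = 316.761
MSB = 1968.194/2 = 984.0970; MSW = 316.761/19 = 16.6716
F = MSB/MSW = 59.0283
df = (2, 19)

test statistic = 59.028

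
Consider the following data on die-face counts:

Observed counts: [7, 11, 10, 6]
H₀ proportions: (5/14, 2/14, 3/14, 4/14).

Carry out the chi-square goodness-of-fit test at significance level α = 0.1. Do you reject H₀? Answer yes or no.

n = 34; E_i = n·p_i = [12.14, 4.86, 7.29, 9.71]
χ² = (7−12.14)²/12.14 + (11−4.86)²/4.86 + (10−7.29)²/7.29 + (6−9.71)²/9.71 = 12.3784
df = 3
p-value (upper-tail) = 0.00619
At α=0.1: p < α → reject H₀

reject H₀: yes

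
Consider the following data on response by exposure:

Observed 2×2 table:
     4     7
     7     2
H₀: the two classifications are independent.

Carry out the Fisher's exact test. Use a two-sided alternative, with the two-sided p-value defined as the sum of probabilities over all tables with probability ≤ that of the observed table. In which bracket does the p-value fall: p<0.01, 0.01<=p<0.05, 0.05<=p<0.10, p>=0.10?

Margins: r₁=11, r₂=9, c₁=11, c₂=9, n=20
p_obs = C(11,4)·C(9,7)/C(20,11); sum pmf over tables with pmf ≤ p_obs
p-value (two-sided) = 0.09228
→ bracket: 0.05<=p<0.10

p-value bracket: 0.05<=p<0.10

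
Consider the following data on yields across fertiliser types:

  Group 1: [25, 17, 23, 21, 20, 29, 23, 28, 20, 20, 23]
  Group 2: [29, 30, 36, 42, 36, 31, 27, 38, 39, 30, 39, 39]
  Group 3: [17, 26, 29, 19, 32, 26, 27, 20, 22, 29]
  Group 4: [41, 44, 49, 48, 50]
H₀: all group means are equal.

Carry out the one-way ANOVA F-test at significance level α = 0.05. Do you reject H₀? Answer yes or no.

reject H₀: yes

Group means [22.64, 34.67, 24.70, 46.40], grand mean 30.105
SSB = Σnᵢ(x̄ᵢ−x̄)² = 2483.067; SSW = ΣΣ(x−x̄ᵢ)² = 680.512
MSB = 2483.067/3 = 827.6889; MSW = 680.512/34 = 20.0151
F = MSB/MSW = 41.3533
df = (3, 34)
p-value (upper-tail) = 0.00000
At α=0.05: p < α → reject H₀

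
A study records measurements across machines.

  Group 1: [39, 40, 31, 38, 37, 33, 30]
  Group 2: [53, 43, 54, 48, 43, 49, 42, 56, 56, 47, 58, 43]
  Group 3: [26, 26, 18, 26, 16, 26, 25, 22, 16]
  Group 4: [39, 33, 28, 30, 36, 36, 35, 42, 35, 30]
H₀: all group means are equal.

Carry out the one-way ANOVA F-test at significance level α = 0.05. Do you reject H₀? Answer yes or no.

reject H₀: yes

Group means [35.43, 49.33, 22.33, 34.40], grand mean 36.447
SSB = Σnᵢ(x̄ᵢ−x̄)² = 3834.614; SSW = ΣΣ(x−x̄ᵢ)² = 804.781
MSB = 3834.614/3 = 1278.2046; MSW = 804.781/34 = 23.6700
F = MSB/MSW = 54.0010
df = (3, 34)
p-value (upper-tail) = 0.00000
At α=0.05: p < α → reject H₀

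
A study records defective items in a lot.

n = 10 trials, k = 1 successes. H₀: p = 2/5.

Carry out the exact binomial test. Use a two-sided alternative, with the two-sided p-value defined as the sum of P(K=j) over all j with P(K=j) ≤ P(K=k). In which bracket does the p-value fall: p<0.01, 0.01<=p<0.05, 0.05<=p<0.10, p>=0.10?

p-value bracket: 0.05<=p<0.10

Exact binomial: n=10, k=1, p₀=2/5=0.4000
P(X=j) = C(n,j)·p₀^j·(1−p₀)^(n−j); p = Σ P(X=j) over j with P(X=j) ≤ P(X=1)
p-value (two-sided) = 0.05865
→ bracket: 0.05<=p<0.10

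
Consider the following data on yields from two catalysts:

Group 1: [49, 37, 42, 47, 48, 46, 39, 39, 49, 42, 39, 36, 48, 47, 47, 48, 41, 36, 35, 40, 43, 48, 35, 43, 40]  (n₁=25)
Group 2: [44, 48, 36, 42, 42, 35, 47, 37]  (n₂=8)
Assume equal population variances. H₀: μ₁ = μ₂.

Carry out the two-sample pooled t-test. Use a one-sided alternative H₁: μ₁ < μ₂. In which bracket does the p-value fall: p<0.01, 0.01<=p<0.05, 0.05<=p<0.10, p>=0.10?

x̄₁=42.560, s₁=4.823, n₁=25
x̄₂=41.375, s₂=4.955, n₂=8
s_p² = [24·4.823² + 7·4.955²]/31 = 23.5495
SE = √(s_p²·(1/25+1/8)) = 1.9712
t = (42.560−41.375)/1.9712 = 0.6012
df = 31
p-value (one-sided, H₁ less) = 0.72395
→ bracket: p>=0.10

p-value bracket: p>=0.10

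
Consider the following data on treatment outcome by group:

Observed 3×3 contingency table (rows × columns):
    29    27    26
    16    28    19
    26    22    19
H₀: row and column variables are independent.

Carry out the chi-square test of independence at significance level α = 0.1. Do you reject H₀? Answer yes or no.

Row totals [82, 63, 67], col totals [71, 77, 64], n=212
χ² = (29−27.46)²/27.46 + (27−29.78)²/29.78 + (26−24.75)²/24.75 + (16−21.10)²/21.10 + (28−22.88)²/22.88 + (19−19.02)²/19.02 + (26−22.44)²/22.44 + (22−24.33)²/24.33 + (19−20.23)²/20.23 = 3.6494
df = 4
p-value (upper-tail) = 0.45552
At α=0.1: p ≥ α → fail to reject H₀

reject H₀: no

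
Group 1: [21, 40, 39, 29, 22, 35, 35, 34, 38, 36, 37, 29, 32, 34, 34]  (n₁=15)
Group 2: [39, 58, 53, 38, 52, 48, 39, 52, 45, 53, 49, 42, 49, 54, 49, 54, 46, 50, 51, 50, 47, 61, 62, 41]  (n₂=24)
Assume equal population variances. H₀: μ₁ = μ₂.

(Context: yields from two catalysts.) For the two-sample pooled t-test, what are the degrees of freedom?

df = n₁ + n₂ − 2 = 15 + 24 − 2 = 37

degrees of freedom = 37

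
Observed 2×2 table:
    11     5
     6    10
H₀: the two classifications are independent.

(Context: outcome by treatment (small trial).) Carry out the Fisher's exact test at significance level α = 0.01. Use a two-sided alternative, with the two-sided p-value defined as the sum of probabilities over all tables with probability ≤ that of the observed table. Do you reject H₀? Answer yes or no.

Margins: r₁=16, r₂=16, c₁=17, c₂=15, n=32
p_obs = C(16,11)·C(16,6)/C(32,17); sum pmf over tables with pmf ≤ p_obs
p-value (two-sided) = 0.15561
At α=0.01: p ≥ α → fail to reject H₀

reject H₀: no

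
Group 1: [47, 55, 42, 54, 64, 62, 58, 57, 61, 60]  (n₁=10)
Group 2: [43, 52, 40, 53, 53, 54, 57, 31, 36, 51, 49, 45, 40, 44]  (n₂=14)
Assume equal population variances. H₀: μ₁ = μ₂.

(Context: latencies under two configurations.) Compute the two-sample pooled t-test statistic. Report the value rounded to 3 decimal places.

x̄₁=56.000, s₁=6.896, n₁=10
x̄₂=46.286, s₂=7.660, n₂=14
s_p² = [9·6.896² + 13·7.660²]/22 = 54.1299
SE = √(s_p²·(1/10+1/14)) = 3.0462
t = (56.000−46.286)/3.0462 = 3.1890
df = 22

test statistic = 3.189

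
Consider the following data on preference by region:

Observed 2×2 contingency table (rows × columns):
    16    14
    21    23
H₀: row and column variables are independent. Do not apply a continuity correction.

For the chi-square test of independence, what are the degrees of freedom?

df = (r−1)(c−1) = (2−1)·(2−1) = 1

degrees of freedom = 1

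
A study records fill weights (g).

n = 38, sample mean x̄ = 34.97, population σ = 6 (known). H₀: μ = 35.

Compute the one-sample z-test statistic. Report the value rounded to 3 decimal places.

SE = σ/√n = 6/√38 = 0.9733
z = (x̄−μ₀)/SE = (34.97−35)/0.9733 = -0.0308

test statistic = -0.031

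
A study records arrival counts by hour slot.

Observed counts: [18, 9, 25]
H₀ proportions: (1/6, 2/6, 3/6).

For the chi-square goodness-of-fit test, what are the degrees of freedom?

df = k − 1 = 3 − 1 = 2

degrees of freedom = 2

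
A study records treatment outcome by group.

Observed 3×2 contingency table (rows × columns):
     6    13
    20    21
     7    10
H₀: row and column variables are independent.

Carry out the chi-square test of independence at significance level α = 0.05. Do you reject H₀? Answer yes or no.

reject H₀: no

Row totals [19, 41, 17], col totals [33, 44], n=77
χ² = (6−8.14)²/8.14 + (13−10.86)²/10.86 + (20−17.57)²/17.57 + (21−23.43)²/23.43 + (7−7.29)²/7.29 + (10−9.71)²/9.71 = 1.5938
df = 2
p-value (upper-tail) = 0.45071
At α=0.05: p ≥ α → fail to reject H₀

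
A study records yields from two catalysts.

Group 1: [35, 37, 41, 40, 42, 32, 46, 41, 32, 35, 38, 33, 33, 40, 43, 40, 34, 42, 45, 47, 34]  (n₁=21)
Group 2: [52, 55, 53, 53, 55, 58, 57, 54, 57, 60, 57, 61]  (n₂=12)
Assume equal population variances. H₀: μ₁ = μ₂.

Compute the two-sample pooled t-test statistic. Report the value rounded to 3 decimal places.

test statistic = -11.592

x̄₁=38.571, s₁=4.728, n₁=21
x̄₂=56.000, s₂=2.828, n₂=12
s_p² = [20·4.728² + 11·2.828²]/31 = 17.2627
SE = √(s_p²·(1/21+1/12)) = 1.5035
t = (38.571−56.000)/1.5035 = -11.5918
df = 31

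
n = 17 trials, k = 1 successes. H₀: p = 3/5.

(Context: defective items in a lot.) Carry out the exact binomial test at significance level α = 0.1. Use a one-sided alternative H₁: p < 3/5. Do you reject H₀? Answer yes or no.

Exact binomial: n=17, k=1, p₀=3/5=0.6000
P(X≤1) from Σ C(n,i)·p₀^i·(1−p₀)^(n−i)
p-value (one-sided, H₁ less) = 0.00000
At α=0.1: p < α → reject H₀

reject H₀: yes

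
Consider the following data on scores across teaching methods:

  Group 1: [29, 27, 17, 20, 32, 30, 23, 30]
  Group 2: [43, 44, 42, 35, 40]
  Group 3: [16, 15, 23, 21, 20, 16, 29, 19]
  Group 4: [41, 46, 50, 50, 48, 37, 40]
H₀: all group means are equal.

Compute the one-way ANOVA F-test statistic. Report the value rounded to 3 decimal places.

Group means [26.00, 40.80, 19.88, 44.57], grand mean 31.536
SSB = Σnᵢ(x̄ᵢ−x̄)² = 2951.575; SSW = ΣΣ(x−x̄ᵢ)² = 567.389
MSB = 2951.575/3 = 983.8583; MSW = 567.389/24 = 23.6412
F = MSB/MSW = 41.6162
df = (3, 24)

test statistic = 41.616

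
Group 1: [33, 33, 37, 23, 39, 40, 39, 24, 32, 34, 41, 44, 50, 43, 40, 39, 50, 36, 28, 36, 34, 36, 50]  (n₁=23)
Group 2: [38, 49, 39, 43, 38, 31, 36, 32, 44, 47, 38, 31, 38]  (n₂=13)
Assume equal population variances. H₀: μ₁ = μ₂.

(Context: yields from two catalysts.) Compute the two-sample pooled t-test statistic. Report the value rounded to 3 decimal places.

test statistic = -0.569

x̄₁=37.435, s₁=7.254, n₁=23
x̄₂=38.769, s₂=5.732, n₂=13
s_p² = [22·7.254² + 12·5.732²]/34 = 45.6459
SE = √(s_p²·(1/23+1/13)) = 2.3443
t = (37.435−38.769)/2.3443 = -0.5692
df = 34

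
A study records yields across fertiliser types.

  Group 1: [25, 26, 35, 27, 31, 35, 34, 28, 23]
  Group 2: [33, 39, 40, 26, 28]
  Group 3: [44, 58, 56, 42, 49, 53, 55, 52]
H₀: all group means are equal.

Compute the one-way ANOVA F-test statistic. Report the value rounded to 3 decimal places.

Group means [29.33, 33.20, 51.12], grand mean 38.136
SSB = Σnᵢ(x̄ᵢ−x̄)² = 2168.916; SSW = ΣΣ(x−x̄ᵢ)² = 553.675
MSB = 2168.916/2 = 1084.4580; MSW = 553.675/19 = 29.1408
F = MSB/MSW = 37.2144
df = (2, 19)

test statistic = 37.214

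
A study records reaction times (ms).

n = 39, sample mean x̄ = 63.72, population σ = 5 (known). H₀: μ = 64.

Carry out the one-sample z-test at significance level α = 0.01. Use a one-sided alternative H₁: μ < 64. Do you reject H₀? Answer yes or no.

reject H₀: no

SE = σ/√n = 5/√39 = 0.8006
z = (x̄−μ₀)/SE = (63.72−64)/0.8006 = -0.3497
p-value (one-sided, H₁ less) = 0.36327
At α=0.01: p ≥ α → fail to reject H₀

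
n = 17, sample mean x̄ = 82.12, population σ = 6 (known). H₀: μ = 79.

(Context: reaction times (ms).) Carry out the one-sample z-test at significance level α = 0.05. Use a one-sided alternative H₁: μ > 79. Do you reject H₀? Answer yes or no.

reject H₀: yes

SE = σ/√n = 6/√17 = 1.4552
z = (x̄−μ₀)/SE = (82.12−79)/1.4552 = 2.1440
p-value (one-sided, H₁ greater) = 0.01602
At α=0.05: p < α → reject H₀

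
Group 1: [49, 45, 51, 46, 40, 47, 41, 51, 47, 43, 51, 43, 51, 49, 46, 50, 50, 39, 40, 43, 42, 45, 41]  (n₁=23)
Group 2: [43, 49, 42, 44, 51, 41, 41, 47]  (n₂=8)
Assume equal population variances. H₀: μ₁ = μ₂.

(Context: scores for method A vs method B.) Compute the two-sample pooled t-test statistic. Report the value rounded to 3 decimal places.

test statistic = 0.548

x̄₁=45.652, s₁=4.074, n₁=23
x̄₂=44.750, s₂=3.808, n₂=8
s_p² = [22·4.074² + 7·3.808²]/29 = 16.0937
SE = √(s_p²·(1/23+1/8)) = 1.6466
t = (45.652−44.750)/1.6466 = 0.5479
df = 29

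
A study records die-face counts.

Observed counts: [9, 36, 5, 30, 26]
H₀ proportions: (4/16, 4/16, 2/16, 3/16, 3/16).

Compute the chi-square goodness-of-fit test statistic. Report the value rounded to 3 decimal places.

test statistic = 27.145

n = 106; E_i = n·p_i = [26.50, 26.50, 13.25, 19.88, 19.88]
χ² = (9−26.50)²/26.50 + (36−26.50)²/26.50 + (5−13.25)²/13.25 + (30−19.88)²/19.88 + (26−19.88)²/19.88 = 27.1447
df = 4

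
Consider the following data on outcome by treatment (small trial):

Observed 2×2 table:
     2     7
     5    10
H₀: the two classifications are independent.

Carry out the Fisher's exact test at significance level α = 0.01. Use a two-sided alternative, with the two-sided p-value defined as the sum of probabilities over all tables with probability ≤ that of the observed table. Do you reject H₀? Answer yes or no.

Margins: r₁=9, r₂=15, c₁=7, c₂=17, n=24
p_obs = C(9,2)·C(15,5)/C(24,7); sum pmf over tables with pmf ≤ p_obs
p-value (two-sided) = 0.66871
At α=0.01: p ≥ α → fail to reject H₀

reject H₀: no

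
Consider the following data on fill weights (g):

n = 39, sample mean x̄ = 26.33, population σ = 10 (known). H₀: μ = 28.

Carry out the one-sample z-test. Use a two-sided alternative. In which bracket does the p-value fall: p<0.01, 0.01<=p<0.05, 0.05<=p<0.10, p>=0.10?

p-value bracket: p>=0.10

SE = σ/√n = 10/√39 = 1.6013
z = (x̄−μ₀)/SE = (26.33−28)/1.6013 = -1.0429
p-value (two-sided) = 0.29699
→ bracket: p>=0.10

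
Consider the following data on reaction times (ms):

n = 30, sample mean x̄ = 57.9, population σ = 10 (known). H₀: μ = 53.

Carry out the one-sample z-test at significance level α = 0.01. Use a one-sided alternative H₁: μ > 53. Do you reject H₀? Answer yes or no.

reject H₀: yes

SE = σ/√n = 10/√30 = 1.8257
z = (x̄−μ₀)/SE = (57.9−53)/1.8257 = 2.6838
p-value (one-sided, H₁ greater) = 0.00364
At α=0.01: p < α → reject H₀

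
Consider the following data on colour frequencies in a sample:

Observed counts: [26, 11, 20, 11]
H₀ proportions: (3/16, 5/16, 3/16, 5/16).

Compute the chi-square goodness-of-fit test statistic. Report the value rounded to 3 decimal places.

n = 68; E_i = n·p_i = [12.75, 21.25, 12.75, 21.25]
χ² = (26−12.75)²/12.75 + (11−21.25)²/21.25 + (20−12.75)²/12.75 + (11−21.25)²/21.25 = 27.7804
df = 3

test statistic = 27.780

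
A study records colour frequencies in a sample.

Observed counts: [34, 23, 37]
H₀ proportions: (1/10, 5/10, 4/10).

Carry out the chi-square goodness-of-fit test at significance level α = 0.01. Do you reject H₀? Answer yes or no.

n = 94; E_i = n·p_i = [9.40, 47.00, 37.60]
χ² = (34−9.40)²/9.40 + (23−47.00)²/47.00 + (37−37.60)²/37.60 = 76.6436
df = 2
p-value (upper-tail) = 0.00000
At α=0.01: p < α → reject H₀

reject H₀: yes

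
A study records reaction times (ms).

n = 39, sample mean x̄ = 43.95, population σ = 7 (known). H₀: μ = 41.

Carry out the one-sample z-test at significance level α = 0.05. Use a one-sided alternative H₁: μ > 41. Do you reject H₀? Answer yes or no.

SE = σ/√n = 7/√39 = 1.1209
z = (x̄−μ₀)/SE = (43.95−41)/1.1209 = 2.6318
p-value (one-sided, H₁ greater) = 0.00425
At α=0.05: p < α → reject H₀

reject H₀: yes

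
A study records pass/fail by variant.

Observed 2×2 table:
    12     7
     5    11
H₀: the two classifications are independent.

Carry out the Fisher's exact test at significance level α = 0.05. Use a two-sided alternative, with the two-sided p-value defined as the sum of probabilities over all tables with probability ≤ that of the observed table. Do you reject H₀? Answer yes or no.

reject H₀: no

Margins: r₁=19, r₂=16, c₁=17, c₂=18, n=35
p_obs = C(19,12)·C(16,5)/C(35,17); sum pmf over tables with pmf ≤ p_obs
p-value (two-sided) = 0.09222
At α=0.05: p ≥ α → fail to reject H₀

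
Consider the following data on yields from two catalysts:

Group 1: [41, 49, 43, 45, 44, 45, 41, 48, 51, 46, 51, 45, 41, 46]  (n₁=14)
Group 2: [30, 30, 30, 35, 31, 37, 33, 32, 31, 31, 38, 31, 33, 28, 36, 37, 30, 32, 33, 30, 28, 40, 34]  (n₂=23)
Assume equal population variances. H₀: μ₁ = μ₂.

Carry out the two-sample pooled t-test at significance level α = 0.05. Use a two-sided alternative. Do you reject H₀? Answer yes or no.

reject H₀: yes

x̄₁=45.429, s₁=3.390, n₁=14
x̄₂=32.609, s₂=3.230, n₂=23
s_p² = [13·3.390² + 22·3.230²]/35 = 10.8259
SE = √(s_p²·(1/14+1/23)) = 1.1153
t = (45.429−32.609)/1.1153 = 11.4942
df = 35
p-value (two-sided) = 0.00000
At α=0.05: p < α → reject H₀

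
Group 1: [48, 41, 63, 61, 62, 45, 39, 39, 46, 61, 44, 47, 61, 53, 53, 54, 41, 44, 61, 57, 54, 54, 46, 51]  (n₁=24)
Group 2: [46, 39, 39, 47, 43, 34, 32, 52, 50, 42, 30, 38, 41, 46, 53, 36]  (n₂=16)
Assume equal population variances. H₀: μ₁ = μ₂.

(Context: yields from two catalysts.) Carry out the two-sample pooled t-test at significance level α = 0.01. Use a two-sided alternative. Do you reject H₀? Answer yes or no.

x̄₁=51.042, s₁=7.893, n₁=24
x̄₂=41.750, s₂=6.933, n₂=16
s_p² = [23·7.893² + 15·6.933²]/38 = 56.6831
SE = √(s_p²·(1/24+1/16)) = 2.4299
t = (51.042−41.750)/2.4299 = 3.8239
df = 38
p-value (two-sided) = 0.00047
At α=0.01: p < α → reject H₀

reject H₀: yes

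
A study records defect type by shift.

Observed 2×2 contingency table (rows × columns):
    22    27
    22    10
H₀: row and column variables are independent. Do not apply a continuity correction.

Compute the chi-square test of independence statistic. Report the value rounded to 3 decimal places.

test statistic = 4.438

Row totals [49, 32], col totals [44, 37], n=81
χ² = (22−26.62)²/26.62 + (27−22.38)²/22.38 + (22−17.38)²/17.38 + (10−14.62)²/14.62 = 4.4384
df = 1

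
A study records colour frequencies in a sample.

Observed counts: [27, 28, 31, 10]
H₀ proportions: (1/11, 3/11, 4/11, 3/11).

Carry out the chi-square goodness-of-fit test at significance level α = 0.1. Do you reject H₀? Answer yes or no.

n = 96; E_i = n·p_i = [8.73, 26.18, 34.91, 26.18]
χ² = (27−8.73)²/8.73 + (28−26.18)²/26.18 + (31−34.91)²/34.91 + (10−26.18)²/26.18 = 48.8238
df = 3
p-value (upper-tail) = 0.00000
At α=0.1: p < α → reject H₀

reject H₀: yes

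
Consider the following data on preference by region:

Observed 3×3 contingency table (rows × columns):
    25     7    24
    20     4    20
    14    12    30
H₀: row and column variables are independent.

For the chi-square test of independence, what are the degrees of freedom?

degrees of freedom = 4

df = (r−1)(c−1) = (3−1)·(3−1) = 4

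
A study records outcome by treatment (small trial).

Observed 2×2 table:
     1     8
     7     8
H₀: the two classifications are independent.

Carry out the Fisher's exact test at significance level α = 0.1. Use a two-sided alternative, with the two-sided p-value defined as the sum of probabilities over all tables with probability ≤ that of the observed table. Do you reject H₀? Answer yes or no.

reject H₀: no

Margins: r₁=9, r₂=15, c₁=8, c₂=16, n=24
p_obs = C(9,1)·C(15,7)/C(24,8); sum pmf over tables with pmf ≤ p_obs
p-value (two-sided) = 0.17818
At α=0.1: p ≥ α → fail to reject H₀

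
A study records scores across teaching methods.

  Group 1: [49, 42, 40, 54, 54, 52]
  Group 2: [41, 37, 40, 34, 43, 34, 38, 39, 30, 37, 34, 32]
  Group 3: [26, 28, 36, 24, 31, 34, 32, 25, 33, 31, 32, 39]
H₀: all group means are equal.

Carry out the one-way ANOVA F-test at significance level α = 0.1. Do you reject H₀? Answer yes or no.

reject H₀: yes

Group means [48.50, 36.58, 30.92], grand mean 36.700
SSB = Σnᵢ(x̄ᵢ−x̄)² = 1236.967; SSW = ΣΣ(x−x̄ᵢ)² = 575.333
MSB = 1236.967/2 = 618.4833; MSW = 575.333/27 = 21.3086
F = MSB/MSW = 29.0250
df = (2, 27)
p-value (upper-tail) = 0.00000
At α=0.1: p < α → reject H₀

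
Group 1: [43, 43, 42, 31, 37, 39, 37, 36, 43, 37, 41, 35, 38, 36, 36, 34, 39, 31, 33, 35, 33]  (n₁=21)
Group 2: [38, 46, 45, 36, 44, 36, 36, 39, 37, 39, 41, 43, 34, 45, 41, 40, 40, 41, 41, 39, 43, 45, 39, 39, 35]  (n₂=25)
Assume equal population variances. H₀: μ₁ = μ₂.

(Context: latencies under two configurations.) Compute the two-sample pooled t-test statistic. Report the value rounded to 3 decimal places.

test statistic = -2.832

x̄₁=37.095, s₁=3.754, n₁=21
x̄₂=40.080, s₂=3.390, n₂=25
s_p² = [20·3.754² + 24·3.390²]/44 = 12.6739
SE = √(s_p²·(1/21+1/25)) = 1.0538
t = (37.095−40.080)/1.0538 = -2.8324
df = 44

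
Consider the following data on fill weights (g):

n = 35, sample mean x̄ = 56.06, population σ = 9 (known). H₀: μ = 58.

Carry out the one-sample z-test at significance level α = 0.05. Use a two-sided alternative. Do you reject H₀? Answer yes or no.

reject H₀: no

SE = σ/√n = 9/√35 = 1.5213
z = (x̄−μ₀)/SE = (56.06−58)/1.5213 = -1.2752
p-value (two-sided) = 0.20222
At α=0.05: p ≥ α → fail to reject H₀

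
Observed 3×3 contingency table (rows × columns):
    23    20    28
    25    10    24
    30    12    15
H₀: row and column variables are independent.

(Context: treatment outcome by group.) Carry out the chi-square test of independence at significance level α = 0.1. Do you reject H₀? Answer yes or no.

Row totals [71, 59, 57], col totals [78, 42, 67], n=187
χ² = (23−29.61)²/29.61 + (20−15.95)²/15.95 + (28−25.44)²/25.44 + (25−24.61)²/24.61 + (10−13.25)²/13.25 + (24−21.14)²/21.14 + (30−23.78)²/23.78 + (12−12.80)²/12.80 + (15−20.42)²/20.42 = 7.0766
df = 4
p-value (upper-tail) = 0.13189
At α=0.1: p ≥ α → fail to reject H₀

reject H₀: no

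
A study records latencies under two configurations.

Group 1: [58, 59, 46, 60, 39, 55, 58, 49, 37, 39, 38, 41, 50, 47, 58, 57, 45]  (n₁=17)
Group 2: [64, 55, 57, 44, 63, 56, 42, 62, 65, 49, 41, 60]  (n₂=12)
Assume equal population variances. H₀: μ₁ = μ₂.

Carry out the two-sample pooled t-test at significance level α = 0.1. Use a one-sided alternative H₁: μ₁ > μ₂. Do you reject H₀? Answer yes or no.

reject H₀: no

x̄₁=49.176, s₁=8.376, n₁=17
x̄₂=54.833, s₂=8.768, n₂=12
s_p² = [16·8.376² + 11·8.768²]/27 = 72.8940
SE = √(s_p²·(1/17+1/12)) = 3.2191
t = (49.176−54.833)/3.2191 = -1.7573
df = 27
p-value (one-sided, H₁ greater) = 0.95490
At α=0.1: p ≥ α → fail to reject H₀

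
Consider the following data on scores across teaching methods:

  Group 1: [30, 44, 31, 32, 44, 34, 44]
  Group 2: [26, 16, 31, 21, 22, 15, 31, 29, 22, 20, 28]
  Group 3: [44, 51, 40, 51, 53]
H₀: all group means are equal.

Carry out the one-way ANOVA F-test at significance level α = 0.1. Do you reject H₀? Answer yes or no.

Group means [37.00, 23.73, 47.80], grand mean 33.000
SSB = Σnᵢ(x̄ᵢ−x̄)² = 2153.018; SSW = ΣΣ(x−x̄ᵢ)² = 708.982
MSB = 2153.018/2 = 1076.5091; MSW = 708.982/20 = 35.4491
F = MSB/MSW = 30.3677
df = (2, 20)
p-value (upper-tail) = 0.00000
At α=0.1: p < α → reject H₀

reject H₀: yes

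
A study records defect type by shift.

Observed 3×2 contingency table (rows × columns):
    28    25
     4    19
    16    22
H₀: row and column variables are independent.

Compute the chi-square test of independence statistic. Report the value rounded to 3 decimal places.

Row totals [53, 23, 38], col totals [48, 66], n=114
χ² = (28−22.32)²/22.32 + (25−30.68)²/30.68 + (4−9.68)²/9.68 + (19−13.32)²/13.32 + (16−16.00)²/16.00 + (22−22.00)²/22.00 = 8.2637
df = 2

test statistic = 8.264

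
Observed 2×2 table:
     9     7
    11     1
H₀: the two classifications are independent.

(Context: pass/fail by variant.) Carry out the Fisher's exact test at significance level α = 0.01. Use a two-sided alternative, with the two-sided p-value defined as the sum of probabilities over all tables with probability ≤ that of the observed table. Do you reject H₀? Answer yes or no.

Margins: r₁=16, r₂=12, c₁=20, c₂=8, n=28
p_obs = C(16,9)·C(12,11)/C(28,20); sum pmf over tables with pmf ≤ p_obs
p-value (two-sided) = 0.08822
At α=0.01: p ≥ α → fail to reject H₀

reject H₀: no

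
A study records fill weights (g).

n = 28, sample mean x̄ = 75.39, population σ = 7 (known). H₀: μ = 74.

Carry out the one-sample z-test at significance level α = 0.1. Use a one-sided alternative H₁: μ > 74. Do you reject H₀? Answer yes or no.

reject H₀: no

SE = σ/√n = 7/√28 = 1.3229
z = (x̄−μ₀)/SE = (75.39−74)/1.3229 = 1.0507
p-value (one-sided, H₁ greater) = 0.14669
At α=0.1: p ≥ α → fail to reject H₀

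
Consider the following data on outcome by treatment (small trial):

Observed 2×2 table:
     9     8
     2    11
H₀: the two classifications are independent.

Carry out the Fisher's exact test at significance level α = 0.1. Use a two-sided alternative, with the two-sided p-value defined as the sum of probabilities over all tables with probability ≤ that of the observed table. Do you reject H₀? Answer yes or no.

Margins: r₁=17, r₂=13, c₁=11, c₂=19, n=30
p_obs = C(17,9)·C(13,2)/C(30,11); sum pmf over tables with pmf ≤ p_obs
p-value (two-sided) = 0.05746
At α=0.1: p < α → reject H₀

reject H₀: yes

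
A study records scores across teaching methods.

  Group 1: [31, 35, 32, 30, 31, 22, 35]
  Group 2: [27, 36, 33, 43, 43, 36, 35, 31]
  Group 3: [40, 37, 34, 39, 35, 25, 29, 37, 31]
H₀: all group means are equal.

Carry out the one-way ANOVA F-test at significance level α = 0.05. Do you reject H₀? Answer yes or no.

Group means [30.86, 35.50, 34.11], grand mean 33.625
SSB = Σnᵢ(x̄ᵢ−x̄)² = 83.879; SSW = ΣΣ(x−x̄ᵢ)² = 521.746
MSB = 83.879/2 = 41.9395; MSW = 521.746/21 = 24.8450
F = MSB/MSW = 1.6880
df = (2, 21)
p-value (upper-tail) = 0.20902
At α=0.05: p ≥ α → fail to reject H₀

reject H₀: no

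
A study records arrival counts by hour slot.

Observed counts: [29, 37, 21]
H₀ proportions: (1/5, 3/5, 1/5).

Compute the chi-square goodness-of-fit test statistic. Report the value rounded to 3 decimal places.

test statistic = 12.904

n = 87; E_i = n·p_i = [17.40, 52.20, 17.40]
χ² = (29−17.40)²/17.40 + (37−52.20)²/52.20 + (21−17.40)²/17.40 = 12.9042
df = 2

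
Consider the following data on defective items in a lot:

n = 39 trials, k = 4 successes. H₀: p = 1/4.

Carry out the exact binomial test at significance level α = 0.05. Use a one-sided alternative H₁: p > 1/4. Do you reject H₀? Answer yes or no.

Exact binomial: n=39, k=4, p₀=1/4=0.2500
P(X≥4) from Σ C(n,i)·p₀^i·(1−p₀)^(n−i)
p-value (one-sided, H₁ greater) = 0.99417
At α=0.05: p ≥ α → fail to reject H₀

reject H₀: no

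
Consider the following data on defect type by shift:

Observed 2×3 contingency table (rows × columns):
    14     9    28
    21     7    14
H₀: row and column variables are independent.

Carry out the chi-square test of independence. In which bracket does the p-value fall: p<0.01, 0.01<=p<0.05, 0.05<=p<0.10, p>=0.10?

p-value bracket: 0.05<=p<0.10

Row totals [51, 42], col totals [35, 16, 42], n=93
χ² = (14−19.19)²/19.19 + (9−8.77)²/8.77 + (28−23.03)²/23.03 + (21−15.81)²/15.81 + (7−7.23)²/7.23 + (14−18.97)²/18.97 = 5.4972
df = 2
p-value (upper-tail) = 0.06402
→ bracket: 0.05<=p<0.10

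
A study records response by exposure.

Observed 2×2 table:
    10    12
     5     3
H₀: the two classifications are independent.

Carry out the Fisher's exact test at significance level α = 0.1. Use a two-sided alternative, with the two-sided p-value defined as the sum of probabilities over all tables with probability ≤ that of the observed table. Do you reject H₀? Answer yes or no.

reject H₀: no

Margins: r₁=22, r₂=8, c₁=15, c₂=15, n=30
p_obs = C(22,10)·C(8,5)/C(30,15); sum pmf over tables with pmf ≤ p_obs
p-value (two-sided) = 0.68166
At α=0.1: p ≥ α → fail to reject H₀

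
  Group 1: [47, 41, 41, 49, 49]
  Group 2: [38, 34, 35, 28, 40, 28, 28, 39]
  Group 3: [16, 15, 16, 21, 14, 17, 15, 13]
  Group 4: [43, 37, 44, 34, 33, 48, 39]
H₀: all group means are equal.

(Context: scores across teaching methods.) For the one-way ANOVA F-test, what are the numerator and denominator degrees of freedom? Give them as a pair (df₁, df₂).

k = 4 groups, N = 28 total
df = (k−1, N−k) = (4−1, 28−4) = (3, 24)

degrees of freedom = [3, 24]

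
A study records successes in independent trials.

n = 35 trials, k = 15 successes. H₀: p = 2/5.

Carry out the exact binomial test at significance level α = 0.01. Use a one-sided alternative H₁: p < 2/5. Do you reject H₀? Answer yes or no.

reject H₀: no

Exact binomial: n=35, k=15, p₀=2/5=0.4000
P(X≤15) from Σ C(n,i)·p₀^i·(1−p₀)^(n−i)
p-value (one-sided, H₁ less) = 0.70026
At α=0.01: p ≥ α → fail to reject H₀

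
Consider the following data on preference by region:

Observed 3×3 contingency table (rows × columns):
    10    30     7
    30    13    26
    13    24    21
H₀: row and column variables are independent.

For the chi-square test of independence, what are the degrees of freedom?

df = (r−1)(c−1) = (3−1)·(3−1) = 4

degrees of freedom = 4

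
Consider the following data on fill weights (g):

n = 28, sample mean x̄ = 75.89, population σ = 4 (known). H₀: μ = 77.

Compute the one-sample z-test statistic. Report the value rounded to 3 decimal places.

SE = σ/√n = 4/√28 = 0.7559
z = (x̄−μ₀)/SE = (75.89−77)/0.7559 = -1.4684

test statistic = -1.468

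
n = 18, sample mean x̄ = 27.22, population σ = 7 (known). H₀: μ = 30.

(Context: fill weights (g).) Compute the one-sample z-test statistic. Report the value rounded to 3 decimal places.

test statistic = -1.685

SE = σ/√n = 7/√18 = 1.6499
z = (x̄−μ₀)/SE = (27.22−30)/1.6499 = -1.6849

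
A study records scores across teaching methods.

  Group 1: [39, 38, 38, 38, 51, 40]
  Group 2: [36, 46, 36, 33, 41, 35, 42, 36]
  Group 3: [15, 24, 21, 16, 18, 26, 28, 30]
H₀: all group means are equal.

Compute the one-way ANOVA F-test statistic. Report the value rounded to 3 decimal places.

test statistic = 28.970

Group means [40.67, 38.12, 22.25], grand mean 33.045
SSB = Σnᵢ(x̄ᵢ−x̄)² = 1487.246; SSW = ΣΣ(x−x̄ᵢ)² = 487.708
MSB = 1487.246/2 = 743.6231; MSW = 487.708/19 = 25.6689
F = MSB/MSW = 28.9699
df = (2, 19)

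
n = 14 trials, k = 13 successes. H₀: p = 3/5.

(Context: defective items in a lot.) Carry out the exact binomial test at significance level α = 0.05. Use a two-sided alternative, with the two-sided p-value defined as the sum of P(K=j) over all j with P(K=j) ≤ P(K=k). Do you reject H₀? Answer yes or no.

Exact binomial: n=14, k=13, p₀=3/5=0.6000
P(X=j) = C(n,j)·p₀^j·(1−p₀)^(n−j); p = Σ P(X=j) over j with P(X=j) ≤ P(X=13)
p-value (two-sided) = 0.01200
At α=0.05: p < α → reject H₀

reject H₀: yes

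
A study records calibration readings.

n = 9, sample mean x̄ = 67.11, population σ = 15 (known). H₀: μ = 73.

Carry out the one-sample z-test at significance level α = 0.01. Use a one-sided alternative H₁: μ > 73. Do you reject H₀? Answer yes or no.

reject H₀: no

SE = σ/√n = 15/√9 = 5.0000
z = (x̄−μ₀)/SE = (67.11−73)/5.0000 = -1.1780
p-value (one-sided, H₁ greater) = 0.88060
At α=0.01: p ≥ α → fail to reject H₀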